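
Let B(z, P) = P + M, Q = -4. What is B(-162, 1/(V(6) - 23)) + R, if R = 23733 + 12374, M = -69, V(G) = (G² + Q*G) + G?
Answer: 180189/5 ≈ 36038.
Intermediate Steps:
V(G) = G² - 3*G (V(G) = (G² - 4*G) + G = G² - 3*G)
R = 36107
B(z, P) = -69 + P (B(z, P) = P - 69 = -69 + P)
B(-162, 1/(V(6) - 23)) + R = (-69 + 1/(6*(-3 + 6) - 23)) + 36107 = (-69 + 1/(6*3 - 23)) + 36107 = (-69 + 1/(18 - 23)) + 36107 = (-69 + 1/(-5)) + 36107 = (-69 - ⅕) + 36107 = -346/5 + 36107 = 180189/5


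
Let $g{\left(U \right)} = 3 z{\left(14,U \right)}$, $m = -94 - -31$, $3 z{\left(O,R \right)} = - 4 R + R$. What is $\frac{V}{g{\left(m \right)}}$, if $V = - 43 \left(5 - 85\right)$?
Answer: $\frac{3440}{189} \approx 18.201$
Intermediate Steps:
$z{\left(O,R \right)} = - R$ ($z{\left(O,R \right)} = \frac{- 4 R + R}{3} = \frac{\left(-3\right) R}{3} = - R$)
$m = -63$ ($m = -94 + 31 = -63$)
$g{\left(U \right)} = - 3 U$ ($g{\left(U \right)} = 3 \left(- U\right) = - 3 U$)
$V = 3440$ ($V = \left(-43\right) \left(-80\right) = 3440$)
$\frac{V}{g{\left(m \right)}} = \frac{3440}{\left(-3\right) \left(-63\right)} = \frac{3440}{189}$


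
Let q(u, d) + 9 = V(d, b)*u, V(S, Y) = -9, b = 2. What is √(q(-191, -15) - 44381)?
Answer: I*√42671 ≈ 206.57*I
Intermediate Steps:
q(u, d) = -9 - 9*u
√(q(-191, -15) - 44381) = √((-9 - 9*(-191)) - 44381) = √((-9 + 1719) - 44381) = √(1710 - 44381) = √(-42671) = I*√42671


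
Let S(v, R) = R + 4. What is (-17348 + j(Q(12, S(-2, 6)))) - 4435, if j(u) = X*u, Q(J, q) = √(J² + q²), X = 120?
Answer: -21783 + 240*√61 ≈ -19909.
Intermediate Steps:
S(v, R) = 4 + R
j(u) = 120*u
(-17348 + j(Q(12, S(-2, 6)))) - 4435 = (-17348 + 120*√(12² + (4 + 6)²)) - 4435 = (-17348 + 120*√(144 + 10²)) - 4435 = (-17348 + 120*√(144 + 100)) - 4435 = (-17348 + 120*√244) - 4435 = (-17348 + 120*(2*√61)) - 4435 = (-17348 + 240*√61) - 4435 = -21783 + 240*√61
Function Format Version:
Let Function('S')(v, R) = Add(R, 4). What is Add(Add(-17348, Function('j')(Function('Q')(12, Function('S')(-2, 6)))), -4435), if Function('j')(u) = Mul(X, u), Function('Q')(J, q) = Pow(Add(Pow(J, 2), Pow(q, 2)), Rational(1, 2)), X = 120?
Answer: Add(-21783, Mul(240, Pow(61, Rational(1, 2)))) ≈ -19909.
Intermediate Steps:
Function('S')(v, R) = Add(4, R)
Function('j')(u) = Mul(120, u)
Add(Add(-17348, Function('j')(Function('Q')(12, Function('S')(-2, 6)))), -4435) = Add(Add(-17348, Mul(120, Pow(Add(Pow(12, 2), Pow(Add(4, 6), 2)), Rational(1, 2)))), -4435) = Add(Add(-17348, Mul(120, Pow(Add(144, Pow(10, 2)), Rational(1, 2)))), -4435) = Add(Add(-17348, Mul(120, Pow(Add(144, 100), Rational(1, 2)))), -4435) = Add(Add(-17348, Mul(120, Pow(244, Rational(1, 2)))), -4435) = Add(Add(-17348, Mul(120, Mul(2, Pow(61, Rational(1, 2))))), -4435) = Add(Add(-17348, Mul(240, Pow(61, Rational(1, 2)))), -4435) = Add(-21783, Mul(240, Pow(61, Rational(1, 2))))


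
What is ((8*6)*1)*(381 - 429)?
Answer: -2304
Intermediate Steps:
((8*6)*1)*(381 - 429) = (48*1)*(-48) = 48*(-48) = -2304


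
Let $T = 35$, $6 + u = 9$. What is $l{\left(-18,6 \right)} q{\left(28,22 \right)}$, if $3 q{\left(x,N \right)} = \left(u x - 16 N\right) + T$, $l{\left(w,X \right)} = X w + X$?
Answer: $7922$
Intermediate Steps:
$u = 3$ ($u = -6 + 9 = 3$)
$l{\left(w,X \right)} = X + X w$
$q{\left(x,N \right)} = \frac{35}{3} + x - \frac{16 N}{3}$ ($q{\left(x,N \right)} = \frac{\left(3 x - 16 N\right) + 35}{3} = \frac{\left(- 16 N + 3 x\right) + 35}{3} = \frac{35 - 16 N + 3 x}{3} = \frac{35}{3} + x - \frac{16 N}{3}$)
$l{\left(-18,6 \right)} q{\left(28,22 \right)} = 6 \left(1 - 18\right) \left(\frac{35}{3} + 28 - \frac{352}{3}\right) = 6 \left(-17\right) \left(\frac{35}{3} + 28 - \frac{352}{3}\right) = \left(-102\right) \left(- \frac{233}{3}\right) = 7922$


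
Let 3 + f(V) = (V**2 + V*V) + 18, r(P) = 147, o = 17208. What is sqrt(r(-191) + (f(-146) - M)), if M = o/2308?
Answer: 2*sqrt(3561220343)/577 ≈ 206.85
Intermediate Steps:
f(V) = 15 + 2*V**2 (f(V) = -3 + ((V**2 + V*V) + 18) = -3 + ((V**2 + V**2) + 18) = -3 + (2*V**2 + 18) = -3 + (18 + 2*V**2) = 15 + 2*V**2)
M = 4302/577 (M = 17208/2308 = 17208*(1/2308) = 4302/577 ≈ 7.4558)
sqrt(r(-191) + (f(-146) - M)) = sqrt(147 + ((15 + 2*(-146)**2) - 1*4302/577)) = sqrt(147 + ((15 + 2*21316) - 4302/577)) = sqrt(147 + ((15 + 42632) - 4302/577)) = sqrt(147 + (42647 - 4302/577)) = sqrt(147 + 24603017/577) = sqrt(24687836/577) = 2*sqrt(3561220343)/577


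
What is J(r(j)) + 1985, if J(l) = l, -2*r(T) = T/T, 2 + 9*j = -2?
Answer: 3969/2 ≈ 1984.5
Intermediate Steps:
j = -4/9 (j = -2/9 + (⅑)*(-2) = -2/9 - 2/9 = -4/9 ≈ -0.44444)
r(T) = -½ (r(T) = -T/(2*T) = -½*1 = -½)
J(r(j)) + 1985 = -½ + 1985 = 3969/2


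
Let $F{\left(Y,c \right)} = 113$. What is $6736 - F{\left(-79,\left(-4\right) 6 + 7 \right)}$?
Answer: $6623$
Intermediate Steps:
$6736 - F{\left(-79,\left(-4\right) 6 + 7 \right)} = 6736 - 113 = 6623$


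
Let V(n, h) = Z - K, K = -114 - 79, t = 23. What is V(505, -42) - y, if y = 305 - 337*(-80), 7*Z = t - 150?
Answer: -189631/7 ≈ -27090.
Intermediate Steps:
Z = -127/7 (Z = (23 - 150)/7 = (⅐)*(-127) = -127/7 ≈ -18.143)
K = -193
y = 27265 (y = 305 + 26960 = 27265)
V(n, h) = 1224/7 (V(n, h) = -127/7 - 1*(-193) = -127/7 + 193 = 1224/7)
V(505, -42) - y = 1224/7 - 1*27265 = 1224/7 - 27265 = -189631/7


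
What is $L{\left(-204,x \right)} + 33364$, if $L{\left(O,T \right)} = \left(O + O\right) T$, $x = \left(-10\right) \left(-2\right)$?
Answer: $25204$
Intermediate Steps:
$x = 20$
$L{\left(O,T \right)} = 2 O T$
$L{\left(-204,x \right)} + 33364 = 2 \left(-204\right) 20 + 33364 = -8160 + 33364 = 25204$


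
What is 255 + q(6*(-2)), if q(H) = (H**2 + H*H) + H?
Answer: 531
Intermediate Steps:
q(H) = H + 2*H**2 (q(H) = (H**2 + H**2) + H = 2*H**2 + H = H + 2*H**2)
255 + q(6*(-2)) = 255 + (6*(-2))*(1 + 2*(6*(-2))) = 255 - 12*(1 + 2*(-12)) = 255 - 12*(1 - 24) = 255 - 12*(-23) = 255 + 276 = 531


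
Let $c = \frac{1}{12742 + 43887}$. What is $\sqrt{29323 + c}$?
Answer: $\frac{2 \sqrt{23508569035418}}{56629} \approx 171.24$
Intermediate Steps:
$c = \frac{1}{56629} \approx 1.7659 \cdot 10^{-5}$
$\sqrt{29323 + c} = \sqrt{29323 + \frac{1}{56629}} = \sqrt{\frac{1660532168}{56629}} = \frac{2 \sqrt{23508569035418}}{56629}$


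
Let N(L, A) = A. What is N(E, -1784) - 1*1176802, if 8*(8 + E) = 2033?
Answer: -1178586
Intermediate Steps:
E = 1969/8 (E = -8 + (⅛)*2033 = -8 + 2033/8 = 1969/8 ≈ 246.13)
N(E, -1784) - 1*1176802 = -1784 - 1*1176802 = -1784 - 1176802 = -1178586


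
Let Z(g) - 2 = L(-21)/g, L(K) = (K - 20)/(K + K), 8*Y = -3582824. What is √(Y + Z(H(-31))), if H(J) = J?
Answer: I*√759198859986/1302 ≈ 669.22*I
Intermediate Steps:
Y = -447853 (Y = (⅛)*(-3582824) = -447853)
L(K) = (-20 + K)/(2*K) (L(K) = (-20 + K)/((2*K)) = (-20 + K)*(1/(2*K)) = (-20 + K)/(2*K))
Z(g) = 2 + 41/(42*g) (Z(g) = 2 + ((½)*(-20 - 21)/(-21))/g = 2 + ((½)*(-1/21)*(-41))/g = 2 + 41/(42*g))
√(Y + Z(H(-31))) = √(-447853 + (2 + (41/42)/(-31))) = √(-447853 + (2 + (41/42)*(-1/31))) = √(-447853 + (2 - 41/1302)) = √(-447853 + 2563/1302) = √(-583102043/1302) = I*√759198859986/1302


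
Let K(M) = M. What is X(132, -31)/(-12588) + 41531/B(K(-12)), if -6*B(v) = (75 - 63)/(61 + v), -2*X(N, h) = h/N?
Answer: -3381420130735/3323232 ≈ -1.0175e+6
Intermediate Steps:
X(N, h) = -h/(2*N)
B(v) = -2/(61 + v) (B(v) = -(75 - 63)/(6*(61 + v)) = -2/(61 + v))
X(132, -31)/(-12588) + 41531/B(K(-12)) = -½*(-31)/132/(-12588) + 41531/((-2/(61 - 12))) = -½*(-31)*1/132*(-1/12588) + 41531/((-2/49)) = (31/264)*(-1/12588) + 41531/((-2*1/49)) = -31/3323232 + 41531/(-2/49) = -31/3323232 + 41531*(-49/2) = -31/3323232 - 2035019/2 = -3381420130735/3323232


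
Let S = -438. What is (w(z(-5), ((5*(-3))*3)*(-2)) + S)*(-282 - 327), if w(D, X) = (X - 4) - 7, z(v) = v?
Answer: 218631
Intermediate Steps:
w(D, X) = -11 + X (w(D, X) = (-4 + X) - 7 = -11 + X)
(w(z(-5), ((5*(-3))*3)*(-2)) + S)*(-282 - 327) = ((-11 + ((5*(-3))*3)*(-2)) - 438)*(-282 - 327) = ((-11 - 15*3*(-2)) - 438)*(-609) = ((-11 - 45*(-2)) - 438)*(-609) = ((-11 + 90) - 438)*(-609) = (79 - 438)*(-609) = -359*(-609) = 218631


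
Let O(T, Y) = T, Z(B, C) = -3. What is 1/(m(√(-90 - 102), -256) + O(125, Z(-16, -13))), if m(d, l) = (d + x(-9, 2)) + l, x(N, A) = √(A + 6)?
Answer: 1/(-131 + 2*√2 + 8*I*√3) ≈ -0.0077119 - 0.00083372*I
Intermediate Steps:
x(N, A) = √(6 + A)
m(d, l) = d + l + 2*√2 (m(d, l) = (d + √(6 + 2)) + l = (d + √8) + l = (d + 2*√2) + l = d + l + 2*√2)
1/(m(√(-90 - 102), -256) + O(125, Z(-16, -13))) = 1/((√(-90 - 102) - 256 + 2*√2) + 125) = 1/((√(-192) - 256 + 2*√2) + 125) = 1/((8*I*√3 - 256 + 2*√2) + 125) = 1/((-256 + 2*√2 + 8*I*√3) + 125) = 1/(-131 + 2*√2 + 8*I*√3)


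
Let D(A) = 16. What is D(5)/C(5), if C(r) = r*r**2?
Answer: 16/125 ≈ 0.12800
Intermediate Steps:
C(r) = r**3
D(5)/C(5) = 16/(5**3) = 16/125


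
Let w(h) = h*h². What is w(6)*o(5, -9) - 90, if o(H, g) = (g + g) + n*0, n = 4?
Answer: -3978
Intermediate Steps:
o(H, g) = 2*g (o(H, g) = (g + g) + 4*0 = 2*g + 0 = 2*g)
w(h) = h³
w(6)*o(5, -9) - 90 = 6³*(2*(-9)) - 90 = 216*(-18) - 90 = -3888 - 90 = -3978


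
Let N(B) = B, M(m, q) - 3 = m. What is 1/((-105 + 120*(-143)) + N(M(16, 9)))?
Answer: -1/17246 ≈ -5.7984e-5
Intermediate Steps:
M(m, q) = 3 + m
1/((-105 + 120*(-143)) + N(M(16, 9))) = 1/((-105 + 120*(-143)) + (3 + 16)) = 1/((-105 - 17160) + 19) = 1/(-17265 + 19) = 1/(-17246) = -1/17246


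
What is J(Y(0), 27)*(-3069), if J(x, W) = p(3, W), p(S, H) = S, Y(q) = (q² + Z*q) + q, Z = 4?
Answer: -9207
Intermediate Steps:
Y(q) = q² + 5*q (Y(q) = (q² + 4*q) + q = q² + 5*q)
J(x, W) = 3
J(Y(0), 27)*(-3069) = 3*(-3069) = -9207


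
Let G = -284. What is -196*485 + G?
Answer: -95344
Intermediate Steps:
-196*485 + G = -196*485 - 284 = -95060 - 284 = -95344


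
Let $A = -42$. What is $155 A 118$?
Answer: $-768180$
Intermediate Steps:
$155 A 118 = 155 \left(-42\right) 118 = \left(-6510\right) 118 = -768180$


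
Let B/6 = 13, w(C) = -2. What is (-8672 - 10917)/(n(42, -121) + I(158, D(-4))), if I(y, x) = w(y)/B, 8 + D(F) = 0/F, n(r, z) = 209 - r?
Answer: -763971/6512 ≈ -117.32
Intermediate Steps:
B = 78 (B = 6*13 = 78)
D(F) = -8 (D(F) = -8 + 0/F = -8 + 0 = -8)
I(y, x) = -1/39 (I(y, x) = -2/78 = -2*1/78 = -1/39)
(-8672 - 10917)/(n(42, -121) + I(158, D(-4))) = (-8672 - 10917)/((209 - 1*42) - 1/39) = -19589/((209 - 42) - 1/39) = -19589/(167 - 1/39) = -19589/6512/39 = -19589*39/6512 = -763971/6512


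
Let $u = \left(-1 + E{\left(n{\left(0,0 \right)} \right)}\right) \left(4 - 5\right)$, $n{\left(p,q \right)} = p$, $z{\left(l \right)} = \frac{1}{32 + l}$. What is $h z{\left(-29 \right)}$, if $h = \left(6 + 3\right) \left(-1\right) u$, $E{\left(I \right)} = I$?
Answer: $-3$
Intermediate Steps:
$u = 1$ ($u = \left(-1 + 0\right) \left(4 - 5\right) = \left(-1\right) \left(-1\right) = 1$)
$h = -9$ ($h = \left(6 + 3\right) \left(-1\right) 1 = 9 \left(-1\right) 1 = \left(-9\right) 1 = -9$)
$h z{\left(-29 \right)} = - \frac{9}{32 - 29} = - \frac{9}{3} = \left(-9\right) \frac{1}{3} = -3$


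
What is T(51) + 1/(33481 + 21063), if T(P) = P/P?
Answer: 54545/54544 ≈ 1.0000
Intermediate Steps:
T(P) = 1
T(51) + 1/(33481 + 21063) = 1 + 1/(33481 + 21063) = 1 + 1/54544 = 54545/54544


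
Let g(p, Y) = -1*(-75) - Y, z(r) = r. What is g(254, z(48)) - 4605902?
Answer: -4605875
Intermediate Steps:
g(p, Y) = 75 - Y
g(254, z(48)) - 4605902 = (75 - 1*48) - 4605902 = (75 - 48) - 4605902 = 27 - 4605902 = -4605875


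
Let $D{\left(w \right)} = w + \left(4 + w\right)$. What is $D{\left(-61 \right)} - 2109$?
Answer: $-2227$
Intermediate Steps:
$D{\left(w \right)} = 4 + 2 w$
$D{\left(-61 \right)} - 2109 = \left(4 + 2 \left(-61\right)\right) - 2109 = \left(4 - 122\right) - 2109 = -118 - 2109 = -2227$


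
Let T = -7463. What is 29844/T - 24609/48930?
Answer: -547974629/121721530 ≈ -4.5019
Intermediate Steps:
29844/T - 24609/48930 = 29844/(-7463) - 24609/48930 = 29844*(-1/7463) - 24609*1/48930 = -29844/7463 - 8203/16310 = -547974629/121721530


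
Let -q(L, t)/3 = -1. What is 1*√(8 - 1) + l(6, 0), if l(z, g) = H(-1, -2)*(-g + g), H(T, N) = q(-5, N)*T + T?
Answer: √7 ≈ 2.6458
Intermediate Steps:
q(L, t) = 3 (q(L, t) = -3*(-1) = 3)
H(T, N) = 4*T (H(T, N) = 3*T + T = 4*T)
l(z, g) = 0 (l(z, g) = (4*(-1))*(-g + g) = -4*0 = 0)
1*√(8 - 1) + l(6, 0) = 1*√(8 - 1) + 0 = 1*√7 + 0 = √7 + 0 = √7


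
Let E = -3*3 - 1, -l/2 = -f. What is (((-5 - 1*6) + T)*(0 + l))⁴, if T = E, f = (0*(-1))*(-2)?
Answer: 0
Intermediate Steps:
f = 0 (f = 0*(-2) = 0)
l = 0 (l = -(-2)*0 = -2*0 = 0)
E = -10 (E = -9 - 1 = -10)
T = -10
(((-5 - 1*6) + T)*(0 + l))⁴ = (((-5 - 1*6) - 10)*(0 + 0))⁴ = (((-5 - 6) - 10)*0)⁴ = ((-11 - 10)*0)⁴ = (-21*0)⁴ = 0⁴ = 0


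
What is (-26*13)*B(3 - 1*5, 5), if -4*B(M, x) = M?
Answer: -169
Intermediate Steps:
B(M, x) = -M/4
(-26*13)*B(3 - 1*5, 5) = (-26*13)*(-(3 - 1*5)/4) = -(-169)*(3 - 5)/2 = -(-169)*(-2)/2 = -338*½ = -169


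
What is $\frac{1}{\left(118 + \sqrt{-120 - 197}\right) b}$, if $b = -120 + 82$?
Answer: $\frac{i}{38 \left(\sqrt{317} - 118 i\right)} \approx -0.00021805 + 3.2901 \cdot 10^{-5} i$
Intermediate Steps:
$b = -38$
$\frac{1}{\left(118 + \sqrt{-120 - 197}\right) b} = \frac{1}{\left(118 + \sqrt{-120 - 197}\right) \left(-38\right)} = \frac{1}{\left(118 + \sqrt{-317}\right) \left(-38\right)} = \frac{1}{\left(118 + i \sqrt{317}\right) \left(-38\right)} = \frac{1}{-4484 - 38 i \sqrt{317}}$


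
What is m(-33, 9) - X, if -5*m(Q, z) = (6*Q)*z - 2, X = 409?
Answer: -261/5 ≈ -52.200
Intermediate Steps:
m(Q, z) = ⅖ - 6*Q*z/5 (m(Q, z) = -((6*Q)*z - 2)/5 = -(6*Q*z - 2)/5 = -(-2 + 6*Q*z)/5 = ⅖ - 6*Q*z/5)
m(-33, 9) - X = (⅖ - 6/5*(-33)*9) - 1*409 = (⅖ + 1782/5) - 409 = 1784/5 - 409 = -261/5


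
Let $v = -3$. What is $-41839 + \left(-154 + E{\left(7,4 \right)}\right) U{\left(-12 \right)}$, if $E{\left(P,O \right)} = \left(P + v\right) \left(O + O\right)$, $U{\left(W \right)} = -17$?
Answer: $-39765$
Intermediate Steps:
$E{\left(P,O \right)} = 2 O \left(-3 + P\right)$ ($E{\left(P,O \right)} = \left(P - 3\right) \left(O + O\right) = \left(-3 + P\right) 2 O = 2 O \left(-3 + P\right)$)
$-41839 + \left(-154 + E{\left(7,4 \right)}\right) U{\left(-12 \right)} = -41839 + \left(-154 + 2 \cdot 4 \left(-3 + 7\right)\right) \left(-17\right) = -41839 + \left(-154 + 2 \cdot 4 \cdot 4\right) \left(-17\right) = -41839 + \left(-154 + 32\right) \left(-17\right) = -41839 - -2074 = -41839 + 2074 = -39765$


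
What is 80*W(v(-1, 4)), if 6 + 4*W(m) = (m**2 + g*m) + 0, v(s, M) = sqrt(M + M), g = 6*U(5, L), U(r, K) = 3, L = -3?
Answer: 40 + 720*sqrt(2) ≈ 1058.2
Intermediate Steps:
g = 18 (g = 6*3 = 18)
v(s, M) = sqrt(2)*sqrt(M) (v(s, M) = sqrt(2*M) = sqrt(2)*sqrt(M))
W(m) = -3/2 + m**2/4 + 9*m/2 (W(m) = -3/2 + ((m**2 + 18*m) + 0)/4 = -3/2 + (m**2 + 18*m)/4 = -3/2 + (m**2/4 + 9*m/2) = -3/2 + m**2/4 + 9*m/2)
80*W(v(-1, 4)) = 80*(-3/2 + (sqrt(2)*sqrt(4))**2/4 + 9*(sqrt(2)*sqrt(4))/2) = 80*(-3/2 + (sqrt(2)*2)**2/4 + 9*(sqrt(2)*2)/2) = 80*(-3/2 + (2*sqrt(2))**2/4 + 9*(2*sqrt(2))/2) = 80*(-3/2 + (1/4)*8 + 9*sqrt(2)) = 80*(-3/2 + 2 + 9*sqrt(2)) = 80*(1/2 + 9*sqrt(2)) = 40 + 720*sqrt(2)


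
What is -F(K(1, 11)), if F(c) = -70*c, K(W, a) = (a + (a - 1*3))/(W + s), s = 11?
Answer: 665/6 ≈ 110.83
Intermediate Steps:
K(W, a) = (-3 + 2*a)/(11 + W) (K(W, a) = (a + (a - 1*3))/(W + 11) = (a + (a - 3))/(11 + W) = (a + (-3 + a))/(11 + W) = (-3 + 2*a)/(11 + W))
-F(K(1, 11)) = -(-70)*(-3 + 2*11)/(11 + 1) = -(-70)*(-3 + 22)/12 = -(-70)*(1/12)*19 = -(-70)*19/12 = -1*(-665/6) = 665/6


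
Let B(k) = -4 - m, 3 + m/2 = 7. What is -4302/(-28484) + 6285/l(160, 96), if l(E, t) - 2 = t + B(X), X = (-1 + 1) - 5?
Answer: 22423989/306203 ≈ 73.232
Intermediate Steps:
m = 8 (m = -6 + 2*7 = -6 + 14 = 8)
X = -5 (X = 0 - 5 = -5)
B(k) = -12 (B(k) = -4 - 1*8 = -4 - 8 = -12)
l(E, t) = -10 + t (l(E, t) = 2 + (t - 12) = 2 + (-12 + t) = -10 + t)
-4302/(-28484) + 6285/l(160, 96) = -4302/(-28484) + 6285/(-10 + 96) = -4302*(-1/28484) + 6285/86 = 2151/14242 + 6285*(1/86) = 2151/14242 + 6285/86 = 22423989/306203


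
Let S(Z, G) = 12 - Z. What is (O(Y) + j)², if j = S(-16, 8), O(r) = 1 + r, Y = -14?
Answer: 225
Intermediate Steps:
j = 28 (j = 12 - 1*(-16) = 12 + 16 = 28)
(O(Y) + j)² = ((1 - 14) + 28)² = (-13 + 28)² = 15² = 225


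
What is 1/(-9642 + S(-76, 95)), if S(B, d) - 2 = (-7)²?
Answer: -1/9591 ≈ -0.00010426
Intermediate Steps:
S(B, d) = 51 (S(B, d) = 2 + (-7)² = 2 + 49 = 51)
1/(-9642 + S(-76, 95)) = 1/(-9642 + 51) = 1/(-9591) = -1/9591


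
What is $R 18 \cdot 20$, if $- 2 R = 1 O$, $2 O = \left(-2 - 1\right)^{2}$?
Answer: $-810$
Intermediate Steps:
$O = \frac{9}{2}$ ($O = \frac{\left(-2 - 1\right)^{2}}{2} = \frac{\left(-3\right)^{2}}{2} = \frac{1}{2} \cdot 9 = \frac{9}{2} \approx 4.5$)
$R = - \frac{9}{4}$ ($R = - \frac{1 \cdot \frac{9}{2}}{2} = \left(- \frac{1}{2}\right) \frac{9}{2} = - \frac{9}{4} \approx -2.25$)
$R 18 \cdot 20 = \left(- \frac{9}{4}\right) 18 \cdot 20 = \left(- \frac{81}{2}\right) 20 = -810$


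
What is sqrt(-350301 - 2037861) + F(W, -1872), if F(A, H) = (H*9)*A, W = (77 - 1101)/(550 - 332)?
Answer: 8626176/109 + 7*I*sqrt(48738) ≈ 79139.0 + 1545.4*I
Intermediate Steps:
W = -512/109 (W = -1024/218 = -1024*1/218 = -512/109 ≈ -4.6973)
F(A, H) = 9*A*H (F(A, H) = (9*H)*A = 9*A*H)
sqrt(-350301 - 2037861) + F(W, -1872) = sqrt(-350301 - 2037861) + 9*(-512/109)*(-1872) = sqrt(-2388162) + 8626176/109 = 7*I*sqrt(48738) + 8626176/109 = 8626176/109 + 7*I*sqrt(48738)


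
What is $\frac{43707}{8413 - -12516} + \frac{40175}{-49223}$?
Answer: $\frac{1310567086}{1030188167} \approx 1.2722$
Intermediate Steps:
$\frac{43707}{8413 - -12516} + \frac{40175}{-49223} = \frac{43707}{8413 + 12516} + 40175 \left(- \frac{1}{49223}\right) = \frac{43707}{20929} - \frac{40175}{49223} = \frac{1310567086}{1030188167}$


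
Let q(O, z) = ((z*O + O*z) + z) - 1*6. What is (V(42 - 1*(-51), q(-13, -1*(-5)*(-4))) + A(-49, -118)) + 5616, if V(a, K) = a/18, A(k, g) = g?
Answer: 33019/6 ≈ 5503.2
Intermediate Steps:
q(O, z) = -6 + z + 2*O*z (q(O, z) = ((O*z + O*z) + z) - 6 = (2*O*z + z) - 6 = (z + 2*O*z) - 6 = -6 + z + 2*O*z)
V(a, K) = a/18 (V(a, K) = a*(1/18) = a/18)
(V(42 - 1*(-51), q(-13, -1*(-5)*(-4))) + A(-49, -118)) + 5616 = ((42 - 1*(-51))/18 - 118) + 5616 = ((42 + 51)/18 - 118) + 5616 = ((1/18)*93 - 118) + 5616 = (31/6 - 118) + 5616 = -677/6 + 5616 = 33019/6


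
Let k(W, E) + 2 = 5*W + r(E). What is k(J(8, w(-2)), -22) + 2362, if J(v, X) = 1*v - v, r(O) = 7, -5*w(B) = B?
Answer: 2367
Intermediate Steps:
w(B) = -B/5
J(v, X) = 0 (J(v, X) = v - v = 0)
k(W, E) = 5 + 5*W (k(W, E) = -2 + (5*W + 7) = -2 + (7 + 5*W) = 5 + 5*W)
k(J(8, w(-2)), -22) + 2362 = (5 + 5*0) + 2362 = (5 + 0) + 2362 = 5 + 2362 = 2367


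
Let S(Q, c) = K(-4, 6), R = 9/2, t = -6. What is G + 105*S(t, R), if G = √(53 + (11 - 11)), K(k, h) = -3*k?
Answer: 1260 + √53 ≈ 1267.3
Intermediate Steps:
R = 9/2 (R = 9*(½) = 9/2 ≈ 4.5000)
S(Q, c) = 12 (S(Q, c) = -3*(-4) = 12)
G = √53 (G = √(53 + 0) = √53 ≈ 7.2801)
G + 105*S(t, R) = √53 + 105*12 = √53 + 1260 = 1260 + √53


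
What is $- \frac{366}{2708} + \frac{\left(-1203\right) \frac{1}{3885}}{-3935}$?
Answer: $- \frac{931993021}{6899747050} \approx -0.13508$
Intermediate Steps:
$- \frac{366}{2708} + \frac{\left(-1203\right) \frac{1}{3885}}{-3935} = \left(-366\right) \frac{1}{2708} + \left(-1203\right) \frac{1}{3885} \left(- \frac{1}{3935}\right) = - \frac{183}{1354} - - \frac{401}{5095825} = - \frac{183}{1354} + \frac{401}{5095825} = - \frac{931993021}{6899747050}$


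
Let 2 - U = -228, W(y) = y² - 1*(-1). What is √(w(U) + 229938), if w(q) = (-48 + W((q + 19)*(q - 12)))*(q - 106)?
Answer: √365370629086 ≈ 6.0446e+5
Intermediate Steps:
W(y) = 1 + y² (W(y) = y² + 1 = 1 + y²)
U = 230 (U = 2 - 1*(-228) = 2 + 228 = 230)
w(q) = (-106 + q)*(-47 + (-12 + q)²*(19 + q)²) (w(q) = (-48 + (1 + ((q + 19)*(q - 12))²))*(q - 106) = (-48 + (1 + ((19 + q)*(-12 + q))²))*(-106 + q) = (-48 + (1 + ((-12 + q)*(19 + q))²))*(-106 + q) = (-48 + (1 + (-12 + q)²*(19 + q)²))*(-106 + q) = (-47 + (-12 + q)²*(19 + q)²)*(-106 + q) = (-106 + q)*(-47 + (-12 + q)²*(19 + q)²))
√(w(U) + 229938) = √((-5505322 + 230⁵ - 1891*230³ - 92*230⁴ + 39950*230² + 390289*230) + 229938) = √((-5505322 + 643634300000 - 1891*12167000 - 92*2798410000 + 39950*52900 + 89766470) + 229938) = √((-5505322 + 643634300000 - 23007797000 - 257453720000 + 2113355000 + 89766470) + 229938) = √(365370399148 + 229938) = √365370629086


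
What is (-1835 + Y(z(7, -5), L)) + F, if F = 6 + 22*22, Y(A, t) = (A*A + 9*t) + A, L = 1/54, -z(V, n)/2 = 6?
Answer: -7277/6 ≈ -1212.8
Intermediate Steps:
z(V, n) = -12 (z(V, n) = -2*6 = -12)
L = 1/54 ≈ 0.018519
Y(A, t) = A + A**2 + 9*t (Y(A, t) = (A**2 + 9*t) + A = A + A**2 + 9*t)
F = 490 (F = 6 + 484 = 490)
(-1835 + Y(z(7, -5), L)) + F = (-1835 + (-12 + (-12)**2 + 9*(1/54))) + 490 = (-1835 + (-12 + 144 + 1/6)) + 490 = (-1835 + 793/6) + 490 = -10217/6 + 490 = -7277/6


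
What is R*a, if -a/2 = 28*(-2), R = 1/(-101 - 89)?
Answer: -56/95 ≈ -0.58947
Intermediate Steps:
R = -1/190 (R = 1/(-190) = -1/190 ≈ -0.0052632)
a = 112 (a = -56*(-2) = -2*(-56) = 112)
R*a = -1/190*112 = -56/95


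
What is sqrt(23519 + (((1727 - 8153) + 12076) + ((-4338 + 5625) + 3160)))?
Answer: 4*sqrt(2101) ≈ 183.35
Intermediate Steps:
sqrt(23519 + (((1727 - 8153) + 12076) + ((-4338 + 5625) + 3160))) = sqrt(23519 + ((-6426 + 12076) + (1287 + 3160))) = sqrt(23519 + (5650 + 4447)) = sqrt(23519 + 10097) = sqrt(33616) = 4*sqrt(2101)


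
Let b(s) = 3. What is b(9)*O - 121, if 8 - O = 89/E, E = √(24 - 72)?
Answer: -97 + 89*I*√3/4 ≈ -97.0 + 38.538*I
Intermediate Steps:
E = 4*I*√3 (E = √(-48) = 4*I*√3 ≈ 6.9282*I)
O = 8 + 89*I*√3/12 (O = 8 - 89/(4*I*√3) = 8 - 89*(-I*√3/12) = 8 - (-89)*I*√3/12 = 8 + 89*I*√3/12 ≈ 8.0 + 12.846*I)
b(9)*O - 121 = 3*(8 + 89*I*√3/12) - 121 = (24 + 89*I*√3/4) - 121 = -97 + 89*I*√3/4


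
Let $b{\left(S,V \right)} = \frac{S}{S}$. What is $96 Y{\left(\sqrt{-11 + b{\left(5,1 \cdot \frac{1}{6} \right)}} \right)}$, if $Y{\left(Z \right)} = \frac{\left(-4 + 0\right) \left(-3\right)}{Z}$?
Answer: $- \frac{576 i \sqrt{10}}{5} \approx - 364.29 i$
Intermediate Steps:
$b{\left(S,V \right)} = 1$
$Y{\left(Z \right)} = \frac{12}{Z}$ ($Y{\left(Z \right)} = \frac{\left(-4\right) \left(-3\right)}{Z} = \frac{12}{Z}$)
$96 Y{\left(\sqrt{-11 + b{\left(5,1 \cdot \frac{1}{6} \right)}} \right)} = 96 \frac{12}{\sqrt{-11 + 1}} = 96 \frac{12}{\sqrt{-10}} = 96 \frac{12}{i \sqrt{10}} = 96 \cdot 12 \left(- \frac{i \sqrt{10}}{10}\right) = 96 \left(- \frac{6 i \sqrt{10}}{5}\right) = - \frac{576 i \sqrt{10}}{5}$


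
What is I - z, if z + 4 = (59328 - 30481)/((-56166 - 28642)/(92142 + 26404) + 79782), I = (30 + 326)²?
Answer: 85619434969207/675553726 ≈ 1.2674e+5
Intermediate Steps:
I = 126736 (I = 356² = 126736)
z = -2457950871/675553726 (z = -4 + (59328 - 30481)/((-56166 - 28642)/(92142 + 26404) + 79782) = -4 + 28847/(-84808/118546 + 79782) = -4 + 28847/(-84808*1/118546 + 79782) = -4 + 28847/(-42404/59273 + 79782) = -4 + 28847/(4728876082/59273) = -4 + 28847*(59273/4728876082) = -4 + 244264033/675553726 = -2457950871/675553726 ≈ -3.6384)
I - z = 126736 - 1*(-2457950871/675553726) = 126736 + 2457950871/675553726 = 85619434969207/675553726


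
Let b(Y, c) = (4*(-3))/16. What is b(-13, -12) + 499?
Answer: 1993/4 ≈ 498.25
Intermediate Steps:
b(Y, c) = -3/4 (b(Y, c) = -12*1/16 = -3/4)
b(-13, -12) + 499 = -3/4 + 499 = 1993/4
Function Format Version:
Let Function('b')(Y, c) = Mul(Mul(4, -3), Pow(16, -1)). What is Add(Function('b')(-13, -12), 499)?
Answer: Rational(1993, 4) ≈ 498.25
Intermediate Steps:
Function('b')(Y, c) = Rational(-3, 4) (Function('b')(Y, c) = Mul(-12, Rational(1, 16)) = Rational(-3, 4))
Add(Function('b')(-13, -12), 499) = Add(Rational(-3, 4), 499) = Rational(1993, 4)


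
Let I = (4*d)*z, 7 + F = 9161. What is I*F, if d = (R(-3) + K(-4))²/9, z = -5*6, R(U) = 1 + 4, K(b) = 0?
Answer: -9154000/3 ≈ -3.0513e+6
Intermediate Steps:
F = 9154 (F = -7 + 9161 = 9154)
R(U) = 5
z = -30
d = 25/9 (d = (5 + 0)²/9 = 5²*(⅑) = 25*(⅑) = 25/9 ≈ 2.7778)
I = -1000/3 (I = (4*(25/9))*(-30) = (100/9)*(-30) = -1000/3 ≈ -333.33)
I*F = -1000/3*9154 = -9154000/3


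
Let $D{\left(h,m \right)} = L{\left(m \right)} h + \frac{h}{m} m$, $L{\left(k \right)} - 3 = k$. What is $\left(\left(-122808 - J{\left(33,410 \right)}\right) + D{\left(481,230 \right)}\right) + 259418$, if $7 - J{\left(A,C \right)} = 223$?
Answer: $249380$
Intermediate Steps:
$L{\left(k \right)} = 3 + k$
$J{\left(A,C \right)} = -216$ ($J{\left(A,C \right)} = 7 - 223 = -216$)
$D{\left(h,m \right)} = h + h \left(3 + m\right)$ ($D{\left(h,m \right)} = \left(3 + m\right) h + \frac{h}{m} m = h \left(3 + m\right) + h = h + h \left(3 + m\right)$)
$\left(\left(-122808 - J{\left(33,410 \right)}\right) + D{\left(481,230 \right)}\right) + 259418 = \left(\left(-122808 - -216\right) + 481 \left(4 + 230\right)\right) + 259418 = \left(\left(-122808 + 216\right) + 481 \cdot 234\right) + 259418 = \left(-122592 + 112554\right) + 259418 = -10038 + 259418 = 249380$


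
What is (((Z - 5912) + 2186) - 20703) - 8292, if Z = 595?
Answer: -32126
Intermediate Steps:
(((Z - 5912) + 2186) - 20703) - 8292 = (((595 - 5912) + 2186) - 20703) - 8292 = ((-5317 + 2186) - 20703) - 8292 = (-3131 - 20703) - 8292 = -23834 - 8292 = -32126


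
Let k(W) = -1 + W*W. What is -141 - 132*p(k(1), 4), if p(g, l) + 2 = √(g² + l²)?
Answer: -405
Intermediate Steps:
k(W) = -1 + W²
p(g, l) = -2 + √(g² + l²)
-141 - 132*p(k(1), 4) = -141 - 132*(-2 + √((-1 + 1²)² + 4²)) = -141 - 132*(-2 + √((-1 + 1)² + 16)) = -141 - 132*(-2 + √(0² + 16)) = -141 - 132*(-2 + √(0 + 16)) = -141 - 132*(-2 + √16) = -141 - 132*(-2 + 4) = -141 - 132*2 = -141 - 264 = -405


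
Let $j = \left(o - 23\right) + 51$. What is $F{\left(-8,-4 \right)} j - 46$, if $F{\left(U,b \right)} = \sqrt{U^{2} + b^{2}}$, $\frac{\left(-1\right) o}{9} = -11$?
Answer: $-46 + 508 \sqrt{5} \approx 1089.9$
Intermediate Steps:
$o = 99$ ($o = \left(-9\right) \left(-11\right) = 99$)
$j = 127$ ($j = \left(99 - 23\right) + 51 = 76 + 51 = 127$)
$F{\left(-8,-4 \right)} j - 46 = \sqrt{\left(-8\right)^{2} + \left(-4\right)^{2}} \cdot 127 - 46 = \sqrt{64 + 16} \cdot 127 - 46 = \sqrt{80} \cdot 127 - 46 = 4 \sqrt{5} \cdot 127 - 46 = 508 \sqrt{5} - 46 = -46 + 508 \sqrt{5}$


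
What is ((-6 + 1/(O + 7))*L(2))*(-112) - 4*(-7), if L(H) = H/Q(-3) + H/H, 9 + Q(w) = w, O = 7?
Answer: 1744/3 ≈ 581.33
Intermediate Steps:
Q(w) = -9 + w
L(H) = 1 - H/12 (L(H) = H/(-9 - 3) + H/H = H/(-12) + 1 = H*(-1/12) + 1 = -H/12 + 1 = 1 - H/12)
((-6 + 1/(O + 7))*L(2))*(-112) - 4*(-7) = ((-6 + 1/(7 + 7))*(1 - 1/12*2))*(-112) - 4*(-7) = ((-6 + 1/14)*(1 - 1/6))*(-112) + 28 = ((-6 + 1/14)*(5/6))*(-112) + 28 = -83/14*5/6*(-112) + 28 = -415/84*(-112) + 28 = 1660/3 + 28 = 1744/3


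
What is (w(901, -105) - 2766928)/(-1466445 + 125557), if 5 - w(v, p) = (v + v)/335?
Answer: 926921007/449197480 ≈ 2.0635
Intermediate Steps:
w(v, p) = 5 - 2*v/335 (w(v, p) = 5 - (v + v)/335 = 5 - 2*v/335)
(w(901, -105) - 2766928)/(-1466445 + 125557) = ((5 - 2/335*901) - 2766928)/(-1466445 + 125557) = ((5 - 1802/335) - 2766928)/(-1340888) = (-127/335 - 2766928)*(-1/1340888) = -926921007/335*(-1/1340888) = 926921007/449197480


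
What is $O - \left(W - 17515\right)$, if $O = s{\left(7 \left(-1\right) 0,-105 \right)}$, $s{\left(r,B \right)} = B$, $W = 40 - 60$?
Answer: $17430$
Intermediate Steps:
$W = -20$ ($W = 40 - 60 = -20$)
$O = -105$
$O - \left(W - 17515\right) = -105 - \left(-20 - 17515\right) = -105 - -17535 = -105 + 17535 = 17430$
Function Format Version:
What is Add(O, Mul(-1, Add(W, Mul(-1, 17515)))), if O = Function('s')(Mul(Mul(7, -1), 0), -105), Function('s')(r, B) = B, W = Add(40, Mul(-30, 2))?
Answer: 17430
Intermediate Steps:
W = -20 (W = Add(40, -60) = -20)
O = -105
Add(O, Mul(-1, Add(W, Mul(-1, 17515)))) = Add(-105, Mul(-1, Add(-20, Mul(-1, 17515)))) = Add(-105, Mul(-1, Add(-20, -17515))) = Add(-105, Mul(-1, -17535)) = Add(-105, 17535) = 17430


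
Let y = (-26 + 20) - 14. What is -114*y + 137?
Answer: 2417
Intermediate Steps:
y = -20 (y = -6 - 14 = -20)
-114*y + 137 = -114*(-20) + 137 = 2280 + 137 = 2417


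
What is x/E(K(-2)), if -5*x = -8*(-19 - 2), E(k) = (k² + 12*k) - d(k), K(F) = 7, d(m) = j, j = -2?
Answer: -56/225 ≈ -0.24889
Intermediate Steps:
d(m) = -2
E(k) = 2 + k² + 12*k (E(k) = (k² + 12*k) - 1*(-2) = (k² + 12*k) + 2 = 2 + k² + 12*k)
x = -168/5 (x = -(-8)*(-19 - 2)/5 = -(-8)*(-21)/5 = -⅕*168 = -168/5 ≈ -33.600)
x/E(K(-2)) = -168/(5*(2 + 7² + 12*7)) = -168/(5*(2 + 49 + 84)) = -168/5/135 = -168/5*1/135 = -56/225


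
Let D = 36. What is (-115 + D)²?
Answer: 6241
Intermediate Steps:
(-115 + D)² = (-115 + 36)² = (-79)² = 6241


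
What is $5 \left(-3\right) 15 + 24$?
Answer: $-201$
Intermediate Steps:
$5 \left(-3\right) 15 + 24 = \left(-15\right) 15 + 24 = -225 + 24 = -201$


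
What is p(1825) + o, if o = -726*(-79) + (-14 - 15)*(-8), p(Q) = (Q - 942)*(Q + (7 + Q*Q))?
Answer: 2942617117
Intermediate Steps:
p(Q) = (-942 + Q)*(7 + Q + Q²) (p(Q) = (-942 + Q)*(Q + (7 + Q²)) = (-942 + Q)*(7 + Q + Q²))
o = 57586 (o = 57354 - 29*(-8) = 57354 + 232 = 57586)
p(1825) + o = (-6594 + 1825³ - 941*1825² - 935*1825) + 57586 = (-6594 + 6078390625 - 941*3330625 - 1706375) + 57586 = (-6594 + 6078390625 - 3134118125 - 1706375) + 57586 = 2942559531 + 57586 = 2942617117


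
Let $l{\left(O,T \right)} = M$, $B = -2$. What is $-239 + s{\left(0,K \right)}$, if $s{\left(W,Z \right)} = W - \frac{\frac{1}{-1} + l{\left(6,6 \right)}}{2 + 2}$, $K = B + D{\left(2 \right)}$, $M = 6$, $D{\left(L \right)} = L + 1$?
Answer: $- \frac{961}{4} \approx -240.25$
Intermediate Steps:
$D{\left(L \right)} = 1 + L$
$K = 1$ ($K = -2 + \left(1 + 2\right) = -2 + 3 = 1$)
$l{\left(O,T \right)} = 6$
$s{\left(W,Z \right)} = - \frac{5}{4} + W$ ($s{\left(W,Z \right)} = W - \frac{\frac{1}{-1} + 6}{2 + 2} = W - \frac{-1 + 6}{4} = W - 5 \cdot \frac{1}{4} = W - \frac{5}{4} = - \frac{5}{4} + W$)
$-239 + s{\left(0,K \right)} = -239 + \left(- \frac{5}{4} + 0\right) = -239 - \frac{5}{4} = - \frac{961}{4}$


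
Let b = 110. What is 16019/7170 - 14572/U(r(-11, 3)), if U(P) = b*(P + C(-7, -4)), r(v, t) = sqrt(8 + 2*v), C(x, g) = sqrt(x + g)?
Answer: (176209*sqrt(11) + 176209*sqrt(14) + 10448124*I)/(78870*(sqrt(11) + sqrt(14))) ≈ 2.2342 + 18.768*I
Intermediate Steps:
C(x, g) = sqrt(g + x)
U(P) = 110*P + 110*I*sqrt(11) (U(P) = 110*(P + sqrt(-4 - 7)) = 110*(P + sqrt(-11)) = 110*(P + I*sqrt(11)) = 110*P + 110*I*sqrt(11))
16019/7170 - 14572/U(r(-11, 3)) = 16019/7170 - 14572/(110*sqrt(8 + 2*(-11)) + 110*I*sqrt(11)) = 16019*(1/7170) - 14572/(110*sqrt(8 - 22) + 110*I*sqrt(11)) = 16019/7170 - 14572/(110*sqrt(-14) + 110*I*sqrt(11)) = 16019/7170 - 14572/(110*(I*sqrt(14)) + 110*I*sqrt(11)) = 16019/7170 - 14572/(110*I*sqrt(14) + 110*I*sqrt(11)) = 16019/7170 - 14572/(110*I*sqrt(11) + 110*I*sqrt(14))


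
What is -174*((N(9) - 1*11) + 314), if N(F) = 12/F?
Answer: -52954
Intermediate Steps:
-174*((N(9) - 1*11) + 314) = -174*((12/9 - 1*11) + 314) = -174*((12*(⅑) - 11) + 314) = -174*((4/3 - 11) + 314) = -174*(-29/3 + 314) = -174*913/3 = -52954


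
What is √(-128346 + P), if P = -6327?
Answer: 11*I*√1113 ≈ 366.98*I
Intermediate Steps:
√(-128346 + P) = √(-128346 - 6327) = √(-134673) = 11*I*√1113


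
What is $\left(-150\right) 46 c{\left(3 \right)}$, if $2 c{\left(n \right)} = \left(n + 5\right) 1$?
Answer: $-27600$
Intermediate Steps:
$c{\left(n \right)} = \frac{5}{2} + \frac{n}{2}$ ($c{\left(n \right)} = \frac{\left(n + 5\right) 1}{2} = \frac{\left(5 + n\right) 1}{2} = \frac{5 + n}{2} = \frac{5}{2} + \frac{n}{2}$)
$\left(-150\right) 46 c{\left(3 \right)} = \left(-150\right) 46 \left(\frac{5}{2} + \frac{1}{2} \cdot 3\right) = - 6900 \left(\frac{5}{2} + \frac{3}{2}\right) = \left(-6900\right) 4 = -27600$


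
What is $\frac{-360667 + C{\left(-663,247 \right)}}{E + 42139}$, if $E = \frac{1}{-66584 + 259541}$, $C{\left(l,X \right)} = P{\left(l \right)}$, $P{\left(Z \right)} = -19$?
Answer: $- \frac{34798444251}{4065507512} \approx -8.5594$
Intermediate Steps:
$C{\left(l,X \right)} = -19$
$E = \frac{1}{192957} \approx 5.1825 \cdot 10^{-6}$
$\frac{-360667 + C{\left(-663,247 \right)}}{E + 42139} = \frac{-360667 - 19}{\frac{1}{192957} + 42139} = - \frac{360686}{\frac{8131015024}{192957}} = \left(-360686\right) \frac{192957}{8131015024} = - \frac{34798444251}{4065507512}$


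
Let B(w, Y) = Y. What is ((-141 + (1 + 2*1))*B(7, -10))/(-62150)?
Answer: -138/6215 ≈ -0.022204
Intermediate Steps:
((-141 + (1 + 2*1))*B(7, -10))/(-62150) = ((-141 + (1 + 2*1))*(-10))/(-62150) = ((-141 + (1 + 2))*(-10))*(-1/62150) = ((-141 + 3)*(-10))*(-1/62150) = -138*(-10)*(-1/62150) = 1380*(-1/62150) = -138/6215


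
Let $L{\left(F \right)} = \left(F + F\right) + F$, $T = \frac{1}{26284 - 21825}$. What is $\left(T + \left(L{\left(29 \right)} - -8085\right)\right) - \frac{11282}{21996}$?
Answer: $\frac{30825415991}{3772314} \approx 8171.5$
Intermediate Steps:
$T = \frac{1}{4459} \approx 0.00022427$
$L{\left(F \right)} = 3 F$ ($L{\left(F \right)} = 2 F + F = 3 F$)
$\left(T + \left(L{\left(29 \right)} - -8085\right)\right) - \frac{11282}{21996} = \left(\frac{1}{4459} + \left(3 \cdot 29 - -8085\right)\right) - \frac{11282}{21996} = \left(\frac{1}{4459} + \left(87 + 8085\right)\right) - \frac{5641}{10998} = \left(\frac{1}{4459} + 8172\right) - \frac{5641}{10998} = \frac{36438949}{4459} - \frac{5641}{10998} = \frac{30825415991}{3772314}$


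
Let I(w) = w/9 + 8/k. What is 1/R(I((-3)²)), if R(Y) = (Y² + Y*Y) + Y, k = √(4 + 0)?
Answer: 1/55 ≈ 0.018182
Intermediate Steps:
k = 2 (k = √4 = 2)
I(w) = 4 + w/9 (I(w) = w/9 + 8/2 = w*(⅑) + 8*(½) = w/9 + 4 = 4 + w/9)
R(Y) = Y + 2*Y² (R(Y) = (Y² + Y²) + Y = 2*Y² + Y = Y + 2*Y²)
1/R(I((-3)²)) = 1/((4 + (⅑)*(-3)²)*(1 + 2*(4 + (⅑)*(-3)²))) = 1/((4 + (⅑)*9)*(1 + 2*(4 + (⅑)*9))) = 1/((4 + 1)*(1 + 2*(4 + 1))) = 1/(5*(1 + 2*5)) = 1/(5*(1 + 10)) = 1/(5*11) = 1/55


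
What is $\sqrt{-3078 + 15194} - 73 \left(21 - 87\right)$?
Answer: $4818 + 2 \sqrt{3029} \approx 4928.1$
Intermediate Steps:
$\sqrt{-3078 + 15194} - 73 \left(21 - 87\right) = \sqrt{12116} - -4818 = 2 \sqrt{3029} + 4818 = 4818 + 2 \sqrt{3029}$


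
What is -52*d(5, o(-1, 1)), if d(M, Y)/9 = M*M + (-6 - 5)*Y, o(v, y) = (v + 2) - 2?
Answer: -16848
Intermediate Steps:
o(v, y) = v (o(v, y) = (2 + v) - 2 = v)
d(M, Y) = -99*Y + 9*M**2 (d(M, Y) = 9*(M*M + (-6 - 5)*Y) = 9*(M**2 - 11*Y) = -99*Y + 9*M**2)
-52*d(5, o(-1, 1)) = -52*(-99*(-1) + 9*5**2) = -52*(99 + 9*25) = -52*(99 + 225) = -52*324 = -16848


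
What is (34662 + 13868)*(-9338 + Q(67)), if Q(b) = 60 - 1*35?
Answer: -451959890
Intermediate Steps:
Q(b) = 25 (Q(b) = 60 - 35 = 25)
(34662 + 13868)*(-9338 + Q(67)) = (34662 + 13868)*(-9338 + 25) = 48530*(-9313) = -451959890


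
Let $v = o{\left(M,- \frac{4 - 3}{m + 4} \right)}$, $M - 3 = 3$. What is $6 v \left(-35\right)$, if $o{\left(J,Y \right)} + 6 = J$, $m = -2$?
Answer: $0$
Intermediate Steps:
$M = 6$ ($M = 3 + 3 = 6$)
$o{\left(J,Y \right)} = -6 + J$
$v = 0$ ($v = -6 + 6 = 0$)
$6 v \left(-35\right) = 6 \cdot 0 \left(-35\right) = 0 \left(-35\right) = 0$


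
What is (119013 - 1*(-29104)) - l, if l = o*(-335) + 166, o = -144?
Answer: 99711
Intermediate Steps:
l = 48406 (l = -144*(-335) + 166 = 48240 + 166 = 48406)
(119013 - 1*(-29104)) - l = (119013 - 1*(-29104)) - 1*48406 = (119013 + 29104) - 48406 = 148117 - 48406 = 99711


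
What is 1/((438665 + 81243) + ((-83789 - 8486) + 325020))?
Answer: 1/752653 ≈ 1.3286e-6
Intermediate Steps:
1/((438665 + 81243) + ((-83789 - 8486) + 325020)) = 1/(519908 + (-92275 + 325020)) = 1/(519908 + 232745) = 1/752653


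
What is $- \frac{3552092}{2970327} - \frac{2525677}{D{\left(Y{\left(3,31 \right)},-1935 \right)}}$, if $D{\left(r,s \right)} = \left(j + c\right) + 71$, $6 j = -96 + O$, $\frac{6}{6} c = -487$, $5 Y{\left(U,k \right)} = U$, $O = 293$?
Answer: $\frac{215331833774}{32673597} \approx 6590.4$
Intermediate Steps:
$Y{\left(U,k \right)} = \frac{U}{5}$
$c = -487$
$j = \frac{197}{6}$ ($j = \frac{-96 + 293}{6} = \frac{1}{6} \cdot 197 = \frac{197}{6} \approx 32.833$)
$D{\left(r,s \right)} = - \frac{2299}{6}$ ($D{\left(r,s \right)} = \left(\frac{197}{6} - 487\right) + 71 = - \frac{2725}{6} + 71 = - \frac{2299}{6}$)
$- \frac{3552092}{2970327} - \frac{2525677}{D{\left(Y{\left(3,31 \right)},-1935 \right)}} = - \frac{3552092}{2970327} - \frac{2525677}{- \frac{2299}{6}} = \left(-3552092\right) \frac{1}{2970327} - - \frac{1377642}{209} = - \frac{3552092}{2970327} + \frac{1377642}{209} = \frac{215331833774}{32673597}$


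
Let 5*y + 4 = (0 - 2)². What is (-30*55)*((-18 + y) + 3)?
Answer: 24750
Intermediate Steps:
y = 0 (y = -⅘ + (0 - 2)²/5 = -⅘ + (⅕)*(-2)² = -⅘ + (⅕)*4 = -⅘ + ⅘ = 0)
(-30*55)*((-18 + y) + 3) = (-30*55)*((-18 + 0) + 3) = -1650*(-18 + 3) = -1650*(-15) = 24750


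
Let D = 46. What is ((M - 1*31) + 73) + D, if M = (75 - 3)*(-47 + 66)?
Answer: 1456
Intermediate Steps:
M = 1368 (M = 72*19 = 1368)
((M - 1*31) + 73) + D = ((1368 - 1*31) + 73) + 46 = ((1368 - 31) + 73) + 46 = (1337 + 73) + 46 = 1410 + 46 = 1456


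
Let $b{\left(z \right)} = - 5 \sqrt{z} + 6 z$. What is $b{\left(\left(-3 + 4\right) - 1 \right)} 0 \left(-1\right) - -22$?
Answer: $22$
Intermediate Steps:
$b{\left(\left(-3 + 4\right) - 1 \right)} 0 \left(-1\right) - -22 = \left(- 5 \sqrt{\left(-3 + 4\right) - 1} + 6 \left(\left(-3 + 4\right) - 1\right)\right) 0 \left(-1\right) - -22 = \left(- 5 \sqrt{1 - 1} + 6 \left(1 - 1\right)\right) 0 \left(-1\right) + \left(-4 + 26\right) = \left(- 5 \sqrt{0} + 6 \cdot 0\right) 0 \left(-1\right) + 22 = \left(\left(-5\right) 0 + 0\right) 0 \left(-1\right) + 22 = \left(0 + 0\right) 0 \left(-1\right) + 22 = 0 \cdot 0 \left(-1\right) + 22 = 0 \left(-1\right) + 22 = 0 + 22 = 22$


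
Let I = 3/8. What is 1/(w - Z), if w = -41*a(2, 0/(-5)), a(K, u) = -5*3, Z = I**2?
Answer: 64/39351 ≈ 0.0016264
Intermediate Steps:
I = 3/8 (I = 3*(1/8) = 3/8 ≈ 0.37500)
Z = 9/64 (Z = (3/8)**2 = 9/64 ≈ 0.14063)
a(K, u) = -15
w = 615 (w = -41*(-15) = 615)
1/(w - Z) = 1/(615 - 1*9/64) = 1/(615 - 9/64) = 1/(39351/64) = 64/39351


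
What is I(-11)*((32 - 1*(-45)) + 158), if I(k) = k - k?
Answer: 0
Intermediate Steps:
I(k) = 0
I(-11)*((32 - 1*(-45)) + 158) = 0*((32 - 1*(-45)) + 158) = 0*((32 + 45) + 158) = 0*(77 + 158) = 0*235 = 0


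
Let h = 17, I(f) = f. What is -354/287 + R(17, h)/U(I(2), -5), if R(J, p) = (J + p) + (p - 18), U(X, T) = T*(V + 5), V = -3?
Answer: -13011/2870 ≈ -4.5334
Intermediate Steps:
U(X, T) = 2*T (U(X, T) = T*(-3 + 5) = T*2 = 2*T)
R(J, p) = -18 + J + 2*p (R(J, p) = (J + p) + (-18 + p) = -18 + J + 2*p)
-354/287 + R(17, h)/U(I(2), -5) = -354/287 + (-18 + 17 + 2*17)/((2*(-5))) = -354*1/287 + (-18 + 17 + 34)/(-10) = -354/287 + 33*(-⅒) = -354/287 - 33/10 = -13011/2870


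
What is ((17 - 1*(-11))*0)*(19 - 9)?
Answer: 0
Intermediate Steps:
((17 - 1*(-11))*0)*(19 - 9) = ((17 + 11)*0)*10 = (28*0)*10 = 0*10 = 0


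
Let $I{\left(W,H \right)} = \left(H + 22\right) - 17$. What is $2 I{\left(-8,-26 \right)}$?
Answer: $-42$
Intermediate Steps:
$I{\left(W,H \right)} = 5 + H$ ($I{\left(W,H \right)} = \left(22 + H\right) - 17 = 5 + H$)
$2 I{\left(-8,-26 \right)} = 2 \left(5 - 26\right) = 2 \left(-21\right) = -42$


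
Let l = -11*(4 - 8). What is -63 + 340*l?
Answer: 14897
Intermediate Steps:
l = 44 (l = -11*(-4) = 44)
-63 + 340*l = -63 + 340*44 = -63 + 14960 = 14897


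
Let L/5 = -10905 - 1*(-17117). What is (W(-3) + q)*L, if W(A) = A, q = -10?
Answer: -403780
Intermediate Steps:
L = 31060 (L = 5*(-10905 - 1*(-17117)) = 5*(-10905 + 17117) = 5*6212 = 31060)
(W(-3) + q)*L = (-3 - 10)*31060 = -13*31060 = -403780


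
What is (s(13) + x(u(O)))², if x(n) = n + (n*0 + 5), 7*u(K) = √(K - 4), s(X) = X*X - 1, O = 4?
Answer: 29929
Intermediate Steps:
s(X) = -1 + X² (s(X) = X² - 1 = -1 + X²)
u(K) = √(-4 + K)/7 (u(K) = √(K - 4)/7 = √(-4 + K)/7)
x(n) = 5 + n (x(n) = n + (0 + 5) = n + 5 = 5 + n)
(s(13) + x(u(O)))² = ((-1 + 13²) + (5 + √(-4 + 4)/7))² = ((-1 + 169) + (5 + √0/7))² = (168 + (5 + (⅐)*0))² = (168 + (5 + 0))² = (168 + 5)² = 173² = 29929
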